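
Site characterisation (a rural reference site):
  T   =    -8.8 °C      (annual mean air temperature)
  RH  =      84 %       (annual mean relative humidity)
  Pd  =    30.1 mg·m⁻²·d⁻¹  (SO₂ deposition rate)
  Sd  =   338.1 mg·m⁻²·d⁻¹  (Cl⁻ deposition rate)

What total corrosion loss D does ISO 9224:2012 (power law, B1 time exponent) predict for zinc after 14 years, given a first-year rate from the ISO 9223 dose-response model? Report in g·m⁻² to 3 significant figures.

zinc: f(T) = +0.038·(T−10) [T≤10 °C] = -0.7144
  sulphur-dioxide contribution → 1.346 μm/a
  chloride contribution → 0.4483 μm/a
  ⇒ r_corr(zinc) = 1.794 μm/a
Long-term exponent b (ISO 9224 Table 2, B1) = 0.813
  D(14) = 1.794 × 14^0.813 = 1.794 × 8.547 = 15.33 μm
  Mass loss = 15.33 μm × 7.14 g/cm³ = 109.5 g·m⁻²

D(14) = 109 g·m⁻²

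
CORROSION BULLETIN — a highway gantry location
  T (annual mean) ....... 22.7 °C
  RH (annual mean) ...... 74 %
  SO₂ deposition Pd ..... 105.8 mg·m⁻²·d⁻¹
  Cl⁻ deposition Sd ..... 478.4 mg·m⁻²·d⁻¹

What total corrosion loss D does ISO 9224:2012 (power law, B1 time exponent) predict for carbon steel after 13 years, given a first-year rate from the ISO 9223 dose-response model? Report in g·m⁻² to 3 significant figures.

carbon steel: T>10 °C ⇒ hinge -0.054·(22.7−10) = -0.6858
  SO₂ term: 1.77·105.8^0.52·exp(0.02·74-0.6858) = 44.22
  Cl⁻ term: 0.102·478.4^0.62·exp(0.033·74+0.04·22.7) = 133.3
  r_corr = 44.22 + 133.3 = 177.6 μm/a
Power-law: D(13) = r_corr · 13^0.523
  D(13) = 177.6 × 13^0.523 = 177.6 × 3.825 = 679.1 μm
  Mass loss = 679.1 μm × 7.85 g/cm³ = 5331 g·m⁻²

D(13) = 5.33e+03 g·m⁻²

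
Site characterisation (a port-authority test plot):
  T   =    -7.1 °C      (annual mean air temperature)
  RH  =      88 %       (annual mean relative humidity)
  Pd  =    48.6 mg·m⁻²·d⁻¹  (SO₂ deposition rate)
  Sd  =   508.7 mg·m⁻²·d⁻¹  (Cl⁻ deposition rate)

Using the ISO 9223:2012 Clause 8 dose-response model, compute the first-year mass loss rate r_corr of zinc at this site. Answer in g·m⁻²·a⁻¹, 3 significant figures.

zinc: T≤10 °C ⇒ hinge +0.038·(-7.1−10) = -0.6498
  sulphur-dioxide contribution → 2.131 μm/a
  chloride contribution → 0.6751 μm/a
  ⇒ r_corr(zinc) = 2.806 μm/a
Convert to mass loss: 2.806 μm/a × 7.14 g/cm³ = 20.03 g·m⁻²·a⁻¹

r_corr = 20.0 g·m⁻²·a⁻¹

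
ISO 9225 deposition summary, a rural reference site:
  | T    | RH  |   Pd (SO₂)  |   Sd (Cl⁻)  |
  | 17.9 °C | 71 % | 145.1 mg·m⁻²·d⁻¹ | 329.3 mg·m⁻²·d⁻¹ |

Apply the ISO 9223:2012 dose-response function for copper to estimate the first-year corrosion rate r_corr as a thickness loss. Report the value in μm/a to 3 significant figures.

copper: temperature factor f = -0.080·(7.9) = -0.6320
  Pd branch = 0.0053·Pd^0.26·e^(0.059·RH+f) = 0.6778 μm/a
  Sd branch = 0.01025·Sd^0.27·e^(0.036·RH+0.049·T) = 1.519 μm/a
  r_corr = 0.6778 + 1.519 = 2.196 μm/a

r_corr = 2.20 μm/a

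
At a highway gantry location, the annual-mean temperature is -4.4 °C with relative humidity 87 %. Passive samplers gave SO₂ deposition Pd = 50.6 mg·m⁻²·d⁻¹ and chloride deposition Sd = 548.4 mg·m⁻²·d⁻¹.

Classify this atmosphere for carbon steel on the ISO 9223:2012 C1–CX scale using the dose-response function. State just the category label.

C5

carbon steel: temperature factor f = +0.150·(-14.4) = -2.1600
  SO₂ term: 1.77·50.6^0.52·exp(0.02·87-2.1600) = 8.948
  Cl⁻ term: 0.102·548.4^0.62·exp(0.033·87+0.04·-4.4) = 75.38
  sum: 8.948 + 75.38 → r_corr = 84.33 μm/a
ISO 9223 Table 2 (carbon steel): 80 < 84.3 ≤ 200 μm/a ⇒ C5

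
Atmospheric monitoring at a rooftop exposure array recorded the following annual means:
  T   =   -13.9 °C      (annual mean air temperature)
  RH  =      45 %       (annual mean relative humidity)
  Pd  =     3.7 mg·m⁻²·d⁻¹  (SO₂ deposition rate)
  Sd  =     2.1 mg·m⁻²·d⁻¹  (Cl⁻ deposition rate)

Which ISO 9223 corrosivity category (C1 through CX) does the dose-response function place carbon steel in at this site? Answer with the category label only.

C1

carbon steel: T≤10 °C ⇒ hinge +0.150·(-13.9−10) = -3.5850
  sulphur-dioxide contribution → 0.2384 μm/a
  chloride contribution → 0.4091 μm/a
  ⇒ r_corr(carbon steel) = 0.6475 μm/a
Category bounds: 0…1.3 μm/a bracket r_corr ⇒ C1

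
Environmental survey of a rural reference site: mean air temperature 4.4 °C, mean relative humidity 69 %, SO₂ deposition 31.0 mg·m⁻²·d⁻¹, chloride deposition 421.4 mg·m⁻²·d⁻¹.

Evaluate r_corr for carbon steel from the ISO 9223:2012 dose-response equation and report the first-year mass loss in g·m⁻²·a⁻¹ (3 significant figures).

r_corr = 537 g·m⁻²·a⁻¹

carbon steel: f(T) = +0.150·(T−10) [T≤10 °C] = -0.8400
  Pd branch = 1.77·Pd^0.52·e^(0.02·RH+f) = 18.11 μm/a
  Sd branch = 0.102·Sd^0.62·e^(0.033·RH+0.04·T) = 50.26 μm/a
  r_corr = 18.11 + 50.26 = 68.37 μm/a
Convert to mass loss: 68.37 μm/a × 7.85 g/cm³ = 536.7 g·m⁻²·a⁻¹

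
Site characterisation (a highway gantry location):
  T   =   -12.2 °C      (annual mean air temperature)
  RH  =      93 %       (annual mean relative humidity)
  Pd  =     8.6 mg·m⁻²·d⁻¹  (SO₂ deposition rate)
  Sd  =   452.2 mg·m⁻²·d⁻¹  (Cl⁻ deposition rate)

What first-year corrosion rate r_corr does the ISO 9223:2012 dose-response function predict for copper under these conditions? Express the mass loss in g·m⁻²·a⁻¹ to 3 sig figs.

copper: T≤10 °C ⇒ hinge +0.126·(-12.2−10) = -2.7972
  sulphur-dioxide contribution → 0.1366 μm/a
  chloride contribution → 0.8357 μm/a
  total first-year rate 0.9723 μm/a
Convert to mass loss: 0.9723 μm/a × 8.96 g/cm³ = 8.712 g·m⁻²·a⁻¹

r_corr = 8.71 g·m⁻²·a⁻¹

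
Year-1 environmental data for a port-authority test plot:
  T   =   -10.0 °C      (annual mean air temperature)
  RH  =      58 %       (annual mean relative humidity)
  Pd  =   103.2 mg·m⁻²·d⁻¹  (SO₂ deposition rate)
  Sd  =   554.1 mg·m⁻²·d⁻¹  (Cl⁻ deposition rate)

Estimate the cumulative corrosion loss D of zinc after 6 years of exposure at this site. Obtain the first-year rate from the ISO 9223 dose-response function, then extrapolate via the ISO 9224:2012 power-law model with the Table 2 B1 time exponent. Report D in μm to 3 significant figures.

D(6) = 4.74 μm

zinc: T≤10 °C ⇒ hinge +0.038·(-10.0−10) = -0.7600
  SO₂ term: 0.0129·103.2^0.44·exp(0.046·58-0.7600) = 0.6687
  Cl⁻ term: 0.0175·554.1^0.57·exp(0.008·58+0.085·-10.0) = 0.4358
  sum: 0.6687 + 0.4358 → r_corr = 1.104 μm/a
Long-term exponent b (ISO 9224 Table 2, B1) = 0.813
  D(6) = 1.104 × 6^0.813 = 1.104 × 4.292 = 4.74 μm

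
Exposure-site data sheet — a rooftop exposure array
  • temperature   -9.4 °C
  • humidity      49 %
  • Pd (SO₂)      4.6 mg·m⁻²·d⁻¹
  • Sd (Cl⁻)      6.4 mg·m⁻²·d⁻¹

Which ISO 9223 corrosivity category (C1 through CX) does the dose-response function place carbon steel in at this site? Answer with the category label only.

C2

carbon steel: f(T) = +0.150·(T−10) [T≤10 °C] = -2.9100
  sulphur-dioxide contribution → 0.5681 μm/a
  chloride contribution → 1.115 μm/a
  total first-year rate 1.683 μm/a
1.68 μm/a falls in (1.3, 25] for carbon steel → category C2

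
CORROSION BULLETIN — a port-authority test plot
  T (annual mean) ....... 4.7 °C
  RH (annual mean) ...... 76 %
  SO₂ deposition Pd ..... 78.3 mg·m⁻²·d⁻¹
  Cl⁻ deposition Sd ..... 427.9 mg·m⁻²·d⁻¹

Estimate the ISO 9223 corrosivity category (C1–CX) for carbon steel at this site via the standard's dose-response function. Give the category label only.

C5

carbon steel: f(T) = +0.150·(T−10) [T≤10 °C] = -0.7950
  Pd branch = 1.77·Pd^0.52·e^(0.02·RH+f) = 35.29 μm/a
  Sd branch = 0.102·Sd^0.62·e^(0.033·RH+0.04·T) = 64.7 μm/a
  sum: 35.29 + 64.7 → r_corr = 99.98 μm/a
ISO 9223 Table 2 (carbon steel): 80 < 100 ≤ 200 μm/a ⇒ C5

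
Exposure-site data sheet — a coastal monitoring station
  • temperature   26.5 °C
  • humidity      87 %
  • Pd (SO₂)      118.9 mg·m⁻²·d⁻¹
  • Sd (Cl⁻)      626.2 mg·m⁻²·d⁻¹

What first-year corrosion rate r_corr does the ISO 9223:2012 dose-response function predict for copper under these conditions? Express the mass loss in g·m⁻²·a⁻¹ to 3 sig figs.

r_corr = 51.3 g·m⁻²·a⁻¹

copper: f(T) = -0.080·(T−10) [T>10 °C] = -1.3200
  sulphur-dioxide contribution → 0.8314 μm/a
  chloride contribution → 4.898 μm/a
  total first-year rate 5.729 μm/a
Convert to mass loss: 5.729 μm/a × 8.96 g/cm³ = 51.33 g·m⁻²·a⁻¹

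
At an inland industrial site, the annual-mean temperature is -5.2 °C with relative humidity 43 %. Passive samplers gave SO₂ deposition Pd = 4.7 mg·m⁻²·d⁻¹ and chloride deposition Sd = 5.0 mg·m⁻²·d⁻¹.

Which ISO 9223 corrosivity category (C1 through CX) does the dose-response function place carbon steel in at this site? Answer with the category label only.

carbon steel: temperature factor f = +0.150·(-15.2) = -2.2800
  sulphur-dioxide contribution → 0.9567 μm/a
  chloride contribution → 0.9287 μm/a
  total first-year rate 1.885 μm/a
ISO 9223 Table 2 (carbon steel): 1.3 < 1.89 ≤ 25 μm/a ⇒ C2

C2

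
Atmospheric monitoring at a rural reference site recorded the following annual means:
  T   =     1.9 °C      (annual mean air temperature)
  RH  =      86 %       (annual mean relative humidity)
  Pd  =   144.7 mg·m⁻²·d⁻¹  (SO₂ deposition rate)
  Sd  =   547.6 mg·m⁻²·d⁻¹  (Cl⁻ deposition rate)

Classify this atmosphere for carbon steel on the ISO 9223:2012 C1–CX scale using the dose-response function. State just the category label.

C5

carbon steel: T≤10 °C ⇒ hinge +0.150·(1.9−10) = -1.2150
  SO₂ term: 1.77·144.7^0.52·exp(0.02·86-1.2150) = 38.97
  Sd branch = 0.102·Sd^0.62·e^(0.033·RH+0.04·T) = 93.75 μm/a
  sum: 38.97 + 93.75 → r_corr = 132.7 μm/a
ISO 9223 Table 2 (carbon steel): 80 < 133 ≤ 200 μm/a ⇒ C5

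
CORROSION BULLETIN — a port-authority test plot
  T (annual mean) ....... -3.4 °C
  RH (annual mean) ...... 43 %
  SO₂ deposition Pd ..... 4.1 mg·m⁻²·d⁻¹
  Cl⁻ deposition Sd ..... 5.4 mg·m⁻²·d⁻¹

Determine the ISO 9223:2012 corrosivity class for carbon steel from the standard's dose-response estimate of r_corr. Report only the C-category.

C2

carbon steel: temperature factor f = +0.150·(-13.4) = -2.0100
  SO₂ term: 1.77·4.1^0.52·exp(0.02·43-2.0100) = 1.167
  Sd branch = 0.102·Sd^0.62·e^(0.033·RH+0.04·T) = 1.047 μm/a
  r_corr = 1.167 + 1.047 = 2.214 μm/a
Category bounds: 1.3…25 μm/a bracket r_corr ⇒ C2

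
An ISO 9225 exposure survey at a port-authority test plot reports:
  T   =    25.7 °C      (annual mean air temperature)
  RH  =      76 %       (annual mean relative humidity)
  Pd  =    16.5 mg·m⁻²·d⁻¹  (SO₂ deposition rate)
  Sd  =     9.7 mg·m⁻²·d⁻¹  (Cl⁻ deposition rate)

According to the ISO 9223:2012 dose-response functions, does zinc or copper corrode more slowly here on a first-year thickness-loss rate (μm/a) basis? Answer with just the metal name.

zinc: f(T) = -0.071·(T−10) [T>10 °C] = -1.1147
  SO₂ term: 0.0129·16.5^0.44·exp(0.046·76-1.1147) = 0.4791
  Cl⁻ term: 0.0175·9.7^0.57·exp(0.008·76+0.085·25.7) = 1.043
  sum: 0.4791 + 1.043 → r_corr = 1.522 μm/a
copper: T>10 °C ⇒ hinge -0.080·(25.7−10) = -1.2560
  Pd branch = 0.0053·Pd^0.26·e^(0.059·RH+f) = 0.2772 μm/a
  Sd branch = 0.01025·Sd^0.27·e^(0.036·RH+0.049·T) = 1.029 μm/a
  sum: 0.2772 + 1.029 → r_corr = 1.306 μm/a
Ordering by μm/a: zinc (1.52) > copper (1.31)

copper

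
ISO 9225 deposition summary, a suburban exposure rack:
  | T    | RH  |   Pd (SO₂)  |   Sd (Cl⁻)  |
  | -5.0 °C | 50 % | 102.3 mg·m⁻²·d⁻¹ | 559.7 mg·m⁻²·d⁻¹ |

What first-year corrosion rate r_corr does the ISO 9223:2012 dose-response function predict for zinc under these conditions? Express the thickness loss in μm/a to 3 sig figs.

r_corr = 1.19 μm/a

zinc: temperature factor f = +0.038·(-15.0) = -0.5700
  SO₂ term: 0.0129·102.3^0.44·exp(0.046·50-0.5700) = 0.5575
  Cl⁻ term: 0.0175·559.7^0.57·exp(0.008·50+0.085·-5.0) = 0.6288
  r_corr = 0.5575 + 0.6288 = 1.186 μm/a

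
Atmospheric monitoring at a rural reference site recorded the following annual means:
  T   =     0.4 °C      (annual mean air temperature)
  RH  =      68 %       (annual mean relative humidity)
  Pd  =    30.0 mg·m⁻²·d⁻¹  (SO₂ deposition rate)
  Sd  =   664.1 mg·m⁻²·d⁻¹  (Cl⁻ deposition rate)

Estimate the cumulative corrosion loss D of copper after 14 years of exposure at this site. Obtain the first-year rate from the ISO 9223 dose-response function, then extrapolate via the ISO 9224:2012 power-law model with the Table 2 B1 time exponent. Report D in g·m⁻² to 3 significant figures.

D(14) = 47.4 g·m⁻²

copper: T≤10 °C ⇒ hinge +0.126·(0.4−10) = -1.2096
  sulphur-dioxide contribution → 0.2115 μm/a
  chloride contribution → 0.6989 μm/a
  ⇒ r_corr(copper) = 0.9104 μm/a
Long-term exponent b (ISO 9224 Table 2, B1) = 0.667
  D(14) = 0.9104 × 14^0.667 = 0.9104 × 5.814 = 5.293 μm
  Mass loss = 5.293 μm × 8.96 g/cm³ = 47.43 g·m⁻²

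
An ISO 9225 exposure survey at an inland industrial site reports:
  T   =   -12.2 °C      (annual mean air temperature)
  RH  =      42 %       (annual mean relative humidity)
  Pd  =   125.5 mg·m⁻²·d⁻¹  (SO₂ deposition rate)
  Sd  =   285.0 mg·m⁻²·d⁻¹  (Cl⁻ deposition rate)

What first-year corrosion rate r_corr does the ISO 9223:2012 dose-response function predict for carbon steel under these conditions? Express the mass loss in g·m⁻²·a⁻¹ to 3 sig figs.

r_corr = 79.6 g·m⁻²·a⁻¹

carbon steel: temperature factor f = +0.150·(-22.2) = -3.3300
  Pd branch = 1.77·Pd^0.52·e^(0.02·RH+f) = 1.811 μm/a
  Sd branch = 0.102·Sd^0.62·e^(0.033·RH+0.04·T) = 8.329 μm/a
  r_corr = 1.811 + 8.329 = 10.14 μm/a
Convert to mass loss: 10.14 μm/a × 7.85 g/cm³ = 79.6 g·m⁻²·a⁻¹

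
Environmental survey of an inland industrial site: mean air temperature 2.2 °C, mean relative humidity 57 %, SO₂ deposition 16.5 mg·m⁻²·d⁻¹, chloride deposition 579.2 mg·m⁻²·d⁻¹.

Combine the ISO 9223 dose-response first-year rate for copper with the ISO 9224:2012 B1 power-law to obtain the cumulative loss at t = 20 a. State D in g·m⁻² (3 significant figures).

D(20) = 40.6 g·m⁻²

copper: T≤10 °C ⇒ hinge +0.126·(2.2−10) = -0.9828
  sulphur-dioxide contribution → 0.1187 μm/a
  chloride contribution → 0.4951 μm/a
  ⇒ r_corr(copper) = 0.6138 μm/a
Power-law: D(20) = r_corr · 20^0.667
  D(20) = 0.6138 × 20^0.667 = 0.6138 × 7.375 = 4.527 μm
  Mass loss = 4.527 μm × 8.96 g/cm³ = 40.56 g·m⁻²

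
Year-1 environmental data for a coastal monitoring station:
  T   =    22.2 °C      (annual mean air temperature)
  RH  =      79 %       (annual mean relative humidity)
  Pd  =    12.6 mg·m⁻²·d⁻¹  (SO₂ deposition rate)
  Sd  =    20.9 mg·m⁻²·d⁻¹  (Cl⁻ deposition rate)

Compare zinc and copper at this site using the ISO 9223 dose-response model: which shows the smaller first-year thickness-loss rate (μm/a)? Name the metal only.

zinc: temperature factor f = -0.071·(12.2) = -0.8662
  SO₂ term: 0.0129·12.6^0.44·exp(0.046·79-0.8662) = 0.6263
  Sd branch = 0.0175·Sd^0.57·e^(0.008·RH+0.085·T) = 1.229 μm/a
  sum: 0.6263 + 1.229 → r_corr = 1.855 μm/a
copper: T>10 °C ⇒ hinge -0.080·(22.2−10) = -0.9760
  Pd branch = 0.0053·Pd^0.26·e^(0.059·RH+f) = 0.4081 μm/a
  Cl⁻ term: 0.01025·20.9^0.27·exp(0.036·79+0.049·22.2) = 1.188
  r_corr = 0.4081 + 1.188 = 1.596 μm/a
Ordering by μm/a: zinc (1.86) > copper (1.6)

copper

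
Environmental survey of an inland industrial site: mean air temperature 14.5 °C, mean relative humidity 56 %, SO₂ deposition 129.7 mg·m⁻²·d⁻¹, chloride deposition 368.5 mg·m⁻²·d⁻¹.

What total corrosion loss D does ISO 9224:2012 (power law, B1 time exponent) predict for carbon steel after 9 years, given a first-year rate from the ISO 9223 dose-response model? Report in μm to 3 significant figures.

D(9) = 311 μm

carbon steel: T>10 °C ⇒ hinge -0.054·(14.5−10) = -0.2430
  sulphur-dioxide contribution → 53.4 μm/a
  chloride contribution → 45.11 μm/a
  total first-year rate 98.51 μm/a
Power-law: D(9) = r_corr · 9^0.523
  D(9) = 98.51 × 9^0.523 = 98.51 × 3.156 = 310.9 μm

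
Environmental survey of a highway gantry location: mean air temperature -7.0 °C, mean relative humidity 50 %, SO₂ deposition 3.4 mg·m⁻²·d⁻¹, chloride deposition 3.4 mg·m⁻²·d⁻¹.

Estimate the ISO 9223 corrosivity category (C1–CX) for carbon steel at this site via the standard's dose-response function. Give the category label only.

carbon steel: T≤10 °C ⇒ hinge +0.150·(-7.0−10) = -2.5500
  Pd branch = 1.77·Pd^0.52·e^(0.02·RH+f) = 0.7099 μm/a
  Cl⁻ term: 0.102·3.4^0.62·exp(0.033·50+0.04·-7.0) = 0.8572
  r_corr = 0.7099 + 0.8572 = 1.567 μm/a
ISO 9223 Table 2 (carbon steel): 1.3 < 1.57 ≤ 25 μm/a ⇒ C2

C2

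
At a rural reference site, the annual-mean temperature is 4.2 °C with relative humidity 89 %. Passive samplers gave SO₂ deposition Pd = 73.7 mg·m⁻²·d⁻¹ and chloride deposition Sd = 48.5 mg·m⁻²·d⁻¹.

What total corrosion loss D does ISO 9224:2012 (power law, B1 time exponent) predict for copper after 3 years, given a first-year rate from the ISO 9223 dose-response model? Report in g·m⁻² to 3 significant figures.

D(3) = 44.3 g·m⁻²

copper: T≤10 °C ⇒ hinge +0.126·(4.2−10) = -0.7308
  sulphur-dioxide contribution → 1.489 μm/a
  chloride contribution → 0.8846 μm/a
  total first-year rate 2.374 μm/a
Power-law: D(3) = r_corr · 3^0.667
  D(3) = 2.374 × 3^0.667 = 2.374 × 2.081 = 4.939 μm
  Mass loss = 4.939 μm × 8.96 g/cm³ = 44.26 g·m⁻²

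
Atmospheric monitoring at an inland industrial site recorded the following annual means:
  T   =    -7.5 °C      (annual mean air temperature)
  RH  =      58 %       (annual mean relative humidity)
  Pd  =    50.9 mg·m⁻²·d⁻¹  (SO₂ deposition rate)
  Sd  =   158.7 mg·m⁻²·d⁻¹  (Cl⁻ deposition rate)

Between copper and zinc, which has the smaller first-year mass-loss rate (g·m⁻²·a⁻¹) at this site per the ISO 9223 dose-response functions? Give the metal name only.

copper

copper: T≤10 °C ⇒ hinge +0.126·(-7.5−10) = -2.2050
  sulphur-dioxide contribution → 0.04972 μm/a
  chloride contribution → 0.2249 μm/a
  total first-year rate 0.2747 μm/a
  mass loss = 0.2747 μm/a × 8.96 g/cm³ = 2.461 g·m⁻²·a⁻¹
zinc: temperature factor f = +0.038·(-17.5) = -0.6650
  sulphur-dioxide contribution → 0.5388 μm/a
  chloride contribution → 0.2643 μm/a
  ⇒ r_corr(zinc) = 0.8031 μm/a
  mass loss = 0.8031 μm/a × 7.14 g/cm³ = 5.734 g·m⁻²·a⁻¹
Ordering by g·m⁻²·a⁻¹: zinc (5.73) > copper (2.46)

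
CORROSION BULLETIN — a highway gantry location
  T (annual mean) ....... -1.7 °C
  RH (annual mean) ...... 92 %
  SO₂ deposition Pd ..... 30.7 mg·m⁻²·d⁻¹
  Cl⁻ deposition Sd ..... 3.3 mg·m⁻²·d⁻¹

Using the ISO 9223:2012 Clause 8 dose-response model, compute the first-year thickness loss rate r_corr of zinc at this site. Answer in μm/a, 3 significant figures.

r_corr = 2.63 μm/a

zinc: temperature factor f = +0.038·(-11.7) = -0.4446
  Pd branch = 0.0129·Pd^0.44·e^(0.046·RH+f) = 2.569 μm/a
  Sd branch = 0.0175·Sd^0.57·e^(0.008·RH+0.085·T) = 0.06244 μm/a
  r_corr = 2.569 + 0.06244 = 2.632 μm/a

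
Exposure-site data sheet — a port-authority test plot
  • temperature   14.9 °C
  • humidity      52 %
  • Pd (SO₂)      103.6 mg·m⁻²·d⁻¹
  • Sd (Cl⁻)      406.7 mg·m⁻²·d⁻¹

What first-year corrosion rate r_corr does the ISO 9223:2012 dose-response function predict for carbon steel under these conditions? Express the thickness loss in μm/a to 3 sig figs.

r_corr = 85.6 μm/a

carbon steel: temperature factor f = -0.054·(4.9) = -0.2646
  sulphur-dioxide contribution → 42.93 μm/a
  chloride contribution → 42.7 μm/a
  ⇒ r_corr(carbon steel) = 85.63 μm/a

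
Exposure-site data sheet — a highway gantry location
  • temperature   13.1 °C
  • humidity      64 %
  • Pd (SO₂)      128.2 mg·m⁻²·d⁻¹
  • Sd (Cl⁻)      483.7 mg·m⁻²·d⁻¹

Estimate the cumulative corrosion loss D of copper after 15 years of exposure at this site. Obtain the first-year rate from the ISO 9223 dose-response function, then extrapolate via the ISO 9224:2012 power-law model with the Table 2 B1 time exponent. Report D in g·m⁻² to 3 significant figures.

copper: T>10 °C ⇒ hinge -0.080·(13.1−10) = -0.2480
  sulphur-dioxide contribution → 0.6376 μm/a
  chloride contribution → 1.035 μm/a
  ⇒ r_corr(copper) = 1.673 μm/a
Long-term exponent b (ISO 9224 Table 2, B1) = 0.667
  D(15) = 1.673 × 15^0.667 = 1.673 × 6.088 = 10.18 μm
  Mass loss = 10.18 μm × 8.96 g/cm³ = 91.23 g·m⁻²

D(15) = 91.2 g·m⁻²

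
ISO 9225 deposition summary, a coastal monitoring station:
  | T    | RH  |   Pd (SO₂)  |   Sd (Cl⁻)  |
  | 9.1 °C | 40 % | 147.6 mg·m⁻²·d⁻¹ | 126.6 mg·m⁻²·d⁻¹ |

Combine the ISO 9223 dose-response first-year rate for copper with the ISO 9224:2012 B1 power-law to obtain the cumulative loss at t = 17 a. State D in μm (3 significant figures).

D(17) = 2.87 μm

copper: temperature factor f = +0.126·(-0.9) = -0.1134
  sulphur-dioxide contribution → 0.1836 μm/a
  chloride contribution → 0.2497 μm/a
  total first-year rate 0.4333 μm/a
Long-term exponent b (ISO 9224 Table 2, B1) = 0.667
  D(17) = 0.4333 × 17^0.667 = 0.4333 × 6.618 = 2.868 μm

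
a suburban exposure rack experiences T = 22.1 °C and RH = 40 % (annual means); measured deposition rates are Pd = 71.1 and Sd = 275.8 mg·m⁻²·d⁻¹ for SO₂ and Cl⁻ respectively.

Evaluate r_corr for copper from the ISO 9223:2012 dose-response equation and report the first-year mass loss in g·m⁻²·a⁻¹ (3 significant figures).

copper: f(T) = -0.080·(T−10) [T>10 °C] = -0.9680
  Pd branch = 0.0053·Pd^0.26·e^(0.059·RH+f) = 0.06461 μm/a
  Cl⁻ term: 0.01025·275.8^0.27·exp(0.036·40+0.049·22.1) = 0.5826
  r_corr = 0.06461 + 0.5826 = 0.6472 μm/a
Convert to mass loss: 0.6472 μm/a × 8.96 g/cm³ = 5.799 g·m⁻²·a⁻¹

r_corr = 5.80 g·m⁻²·a⁻¹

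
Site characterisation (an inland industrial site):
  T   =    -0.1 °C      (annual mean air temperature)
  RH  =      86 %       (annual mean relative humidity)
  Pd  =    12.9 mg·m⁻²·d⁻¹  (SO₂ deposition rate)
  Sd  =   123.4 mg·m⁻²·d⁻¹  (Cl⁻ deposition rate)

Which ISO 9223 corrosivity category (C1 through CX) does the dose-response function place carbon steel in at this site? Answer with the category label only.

C3

carbon steel: T≤10 °C ⇒ hinge +0.150·(-0.1−10) = -1.5150
  Pd branch = 1.77·Pd^0.52·e^(0.02·RH+f) = 8.213 μm/a
  Sd branch = 0.102·Sd^0.62·e^(0.033·RH+0.04·T) = 34.36 μm/a
  sum: 8.213 + 34.36 → r_corr = 42.57 μm/a
Category bounds: 25…50 μm/a bracket r_corr ⇒ C3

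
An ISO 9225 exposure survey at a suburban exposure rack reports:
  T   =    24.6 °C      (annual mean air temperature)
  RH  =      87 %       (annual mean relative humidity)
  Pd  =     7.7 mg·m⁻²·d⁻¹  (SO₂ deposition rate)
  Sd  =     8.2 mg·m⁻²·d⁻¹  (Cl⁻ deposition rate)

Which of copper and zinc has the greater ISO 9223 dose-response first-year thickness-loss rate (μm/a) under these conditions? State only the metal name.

copper

copper: T>10 °C ⇒ hinge -0.080·(24.6−10) = -1.1680
  SO₂ term: 0.0053·7.7^0.26·exp(0.059·87-1.1680) = 0.4751
  Cl⁻ term: 0.01025·8.2^0.27·exp(0.036·87+0.049·24.6) = 1.384
  sum: 0.4751 + 1.384 → r_corr = 1.859 μm/a
zinc: T>10 °C ⇒ hinge -0.071·(24.6−10) = -1.0366
  SO₂ term: 0.0129·7.7^0.44·exp(0.046·87-1.0366) = 0.6145
  Cl⁻ term: 0.0175·8.2^0.57·exp(0.008·87+0.085·24.6) = 0.9425
  sum: 0.6145 + 0.9425 → r_corr = 1.557 μm/a
Ordering by μm/a: copper (1.86) > zinc (1.56)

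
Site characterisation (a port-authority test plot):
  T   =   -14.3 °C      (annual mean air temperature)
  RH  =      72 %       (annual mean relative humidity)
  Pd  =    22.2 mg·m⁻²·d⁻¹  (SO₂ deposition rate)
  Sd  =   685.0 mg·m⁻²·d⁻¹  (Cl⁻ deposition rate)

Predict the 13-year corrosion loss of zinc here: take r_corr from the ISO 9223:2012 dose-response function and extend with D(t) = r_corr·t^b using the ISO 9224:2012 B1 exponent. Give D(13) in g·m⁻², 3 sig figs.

zinc: T≤10 °C ⇒ hinge +0.038·(-14.3−10) = -0.9234
  Pd branch = 0.0129·Pd^0.44·e^(0.046·RH+f) = 0.55 μm/a
  Sd branch = 0.0175·Sd^0.57·e^(0.008·RH+0.085·T) = 0.3816 μm/a
  r_corr = 0.55 + 0.3816 = 0.9316 μm/a
Power-law: D(13) = r_corr · 13^0.813
  D(13) = 0.9316 × 13^0.813 = 0.9316 × 8.047 = 7.497 μm
  Mass loss = 7.497 μm × 7.14 g/cm³ = 53.53 g·m⁻²

D(13) = 53.5 g·m⁻²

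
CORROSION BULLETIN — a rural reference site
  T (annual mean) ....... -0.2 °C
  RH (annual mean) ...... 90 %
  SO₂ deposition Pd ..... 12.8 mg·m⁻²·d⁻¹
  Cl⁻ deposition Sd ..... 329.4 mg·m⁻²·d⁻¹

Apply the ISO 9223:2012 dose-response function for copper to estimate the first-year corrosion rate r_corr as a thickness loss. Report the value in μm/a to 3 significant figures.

copper: f(T) = +0.126·(T−10) [T≤10 °C] = -1.2852
  sulphur-dioxide contribution → 0.5756 μm/a
  chloride contribution → 1.24 μm/a
  total first-year rate 1.815 μm/a

r_corr = 1.82 μm/a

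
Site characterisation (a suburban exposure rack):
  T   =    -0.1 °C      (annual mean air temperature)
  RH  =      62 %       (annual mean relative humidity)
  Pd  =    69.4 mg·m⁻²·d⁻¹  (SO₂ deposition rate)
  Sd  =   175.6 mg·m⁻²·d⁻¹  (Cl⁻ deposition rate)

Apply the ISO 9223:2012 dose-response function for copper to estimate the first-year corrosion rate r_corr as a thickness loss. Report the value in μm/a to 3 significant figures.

r_corr = 0.557 μm/a

copper: temperature factor f = +0.126·(-10.1) = -1.2726
  sulphur-dioxide contribution → 0.1734 μm/a
  chloride contribution → 0.3837 μm/a
  ⇒ r_corr(copper) = 0.5571 μm/a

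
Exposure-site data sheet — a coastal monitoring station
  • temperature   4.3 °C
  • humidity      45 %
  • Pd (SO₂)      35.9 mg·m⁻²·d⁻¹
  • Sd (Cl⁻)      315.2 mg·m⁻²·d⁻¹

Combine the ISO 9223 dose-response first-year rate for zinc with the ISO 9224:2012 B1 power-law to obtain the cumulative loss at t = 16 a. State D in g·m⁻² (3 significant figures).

zinc: T≤10 °C ⇒ hinge +0.038·(4.3−10) = -0.2166
  SO₂ term: 0.0129·35.9^0.44·exp(0.046·45-0.2166) = 0.3979
  Sd branch = 0.0175·Sd^0.57·e^(0.008·RH+0.085·T) = 0.9601 μm/a
  sum: 0.3979 + 0.9601 → r_corr = 1.358 μm/a
Long-term exponent b (ISO 9224 Table 2, B1) = 0.813
  D(16) = 1.358 × 16^0.813 = 1.358 × 9.527 = 12.94 μm
  Mass loss = 12.94 μm × 7.14 g/cm³ = 92.37 g·m⁻²

D(16) = 92.4 g·m⁻²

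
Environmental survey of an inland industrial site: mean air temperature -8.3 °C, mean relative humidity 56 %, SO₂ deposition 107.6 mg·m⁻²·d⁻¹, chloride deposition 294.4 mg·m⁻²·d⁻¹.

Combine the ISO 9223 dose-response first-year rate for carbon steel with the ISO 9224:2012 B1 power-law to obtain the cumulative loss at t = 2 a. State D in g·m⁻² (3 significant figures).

D(2) = 223 g·m⁻²

carbon steel: T≤10 °C ⇒ hinge +0.150·(-8.3−10) = -2.7450
  sulphur-dioxide contribution → 3.97 μm/a
  chloride contribution → 15.77 μm/a
  ⇒ r_corr(carbon steel) = 19.74 μm/a
Power-law: D(2) = r_corr · 2^0.523
  D(2) = 19.74 × 2^0.523 = 19.74 × 1.437 = 28.36 μm
  Mass loss = 28.36 μm × 7.85 g/cm³ = 222.6 g·m⁻²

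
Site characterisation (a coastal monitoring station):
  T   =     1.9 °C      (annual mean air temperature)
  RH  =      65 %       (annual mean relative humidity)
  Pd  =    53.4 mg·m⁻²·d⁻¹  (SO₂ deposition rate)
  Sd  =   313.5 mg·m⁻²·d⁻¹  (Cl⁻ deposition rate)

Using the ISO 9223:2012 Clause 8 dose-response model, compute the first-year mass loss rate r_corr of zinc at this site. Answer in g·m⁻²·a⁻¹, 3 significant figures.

r_corr = 14.3 g·m⁻²·a⁻¹

zinc: f(T) = +0.038·(T−10) [T≤10 °C] = -0.3078
  SO₂ term: 0.0129·53.4^0.44·exp(0.046·65-0.3078) = 1.085
  Cl⁻ term: 0.0175·313.5^0.57·exp(0.008·65+0.085·1.9) = 0.9159
  sum: 1.085 + 0.9159 → r_corr = 2.001 μm/a
Convert to mass loss: 2.001 μm/a × 7.14 g/cm³ = 14.29 g·m⁻²·a⁻¹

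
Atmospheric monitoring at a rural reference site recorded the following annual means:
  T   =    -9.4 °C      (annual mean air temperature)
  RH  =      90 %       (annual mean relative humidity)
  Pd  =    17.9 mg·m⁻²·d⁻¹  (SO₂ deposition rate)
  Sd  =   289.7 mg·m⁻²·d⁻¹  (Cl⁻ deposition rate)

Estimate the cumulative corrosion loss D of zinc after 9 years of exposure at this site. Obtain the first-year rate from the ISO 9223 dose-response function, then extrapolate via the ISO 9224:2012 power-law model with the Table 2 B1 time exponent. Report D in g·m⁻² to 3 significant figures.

D(9) = 76.2 g·m⁻²

zinc: temperature factor f = +0.038·(-19.4) = -0.7372
  Pd branch = 0.0129·Pd^0.44·e^(0.046·RH+f) = 1.379 μm/a
  Cl⁻ term: 0.0175·289.7^0.57·exp(0.008·90+0.085·-9.4) = 0.4093
  sum: 1.379 + 0.4093 → r_corr = 1.789 μm/a
ISO 9224: D(t) = r_corr · t^b with b = 0.813 (zinc, B1)
  D(9) = 1.789 × 9^0.813 = 1.789 × 5.968 = 10.67 μm
  Mass loss = 10.67 μm × 7.14 g/cm³ = 76.21 g·m⁻²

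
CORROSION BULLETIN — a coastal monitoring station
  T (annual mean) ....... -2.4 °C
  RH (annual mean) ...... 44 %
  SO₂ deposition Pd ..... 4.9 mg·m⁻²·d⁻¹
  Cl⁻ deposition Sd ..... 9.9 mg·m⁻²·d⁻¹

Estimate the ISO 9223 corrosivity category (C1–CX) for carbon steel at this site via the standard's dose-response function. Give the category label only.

carbon steel: temperature factor f = +0.150·(-12.4) = -1.8600
  Pd branch = 1.77·Pd^0.52·e^(0.02·RH+f) = 1.518 μm/a
  Cl⁻ term: 0.102·9.9^0.62·exp(0.033·44+0.04·-2.4) = 1.64
  sum: 1.518 + 1.64 → r_corr = 3.158 μm/a
ISO 9223 Table 2 (carbon steel): 1.3 < 3.16 ≤ 25 μm/a ⇒ C2

C2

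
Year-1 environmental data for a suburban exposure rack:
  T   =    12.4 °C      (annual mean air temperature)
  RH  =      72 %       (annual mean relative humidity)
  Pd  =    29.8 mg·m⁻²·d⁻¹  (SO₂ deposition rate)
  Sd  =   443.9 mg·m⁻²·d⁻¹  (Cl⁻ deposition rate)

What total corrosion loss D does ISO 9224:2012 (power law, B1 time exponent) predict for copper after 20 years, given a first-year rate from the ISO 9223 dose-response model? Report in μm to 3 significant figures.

copper: temperature factor f = -0.080·(2.4) = -0.1920
  Pd branch = 0.0053·Pd^0.26·e^(0.059·RH+f) = 0.7397 μm/a
  Cl⁻ term: 0.01025·443.9^0.27·exp(0.036·72+0.049·12.4) = 1.303
  r_corr = 0.7397 + 1.303 = 2.043 μm/a
ISO 9224: D(t) = r_corr · t^b with b = 0.667 (copper, B1)
  D(20) = 2.043 × 20^0.667 = 2.043 × 7.375 = 15.07 μm

D(20) = 15.1 μm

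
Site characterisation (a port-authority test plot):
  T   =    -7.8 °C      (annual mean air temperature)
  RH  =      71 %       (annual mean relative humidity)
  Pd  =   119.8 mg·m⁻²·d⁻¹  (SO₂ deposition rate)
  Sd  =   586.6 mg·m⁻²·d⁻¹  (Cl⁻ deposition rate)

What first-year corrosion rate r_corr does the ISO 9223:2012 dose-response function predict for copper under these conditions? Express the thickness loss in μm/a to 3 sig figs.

r_corr = 0.633 μm/a

copper: f(T) = +0.126·(T−10) [T≤10 °C] = -2.2428
  sulphur-dioxide contribution → 0.1288 μm/a
  chloride contribution → 0.5038 μm/a
  total first-year rate 0.6326 μm/a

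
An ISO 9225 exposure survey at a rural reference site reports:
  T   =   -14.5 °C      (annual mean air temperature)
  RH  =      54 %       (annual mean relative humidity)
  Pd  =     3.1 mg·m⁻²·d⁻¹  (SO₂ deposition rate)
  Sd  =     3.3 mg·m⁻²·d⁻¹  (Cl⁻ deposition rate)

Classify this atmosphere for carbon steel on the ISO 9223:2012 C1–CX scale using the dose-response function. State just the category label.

C1

carbon steel: T≤10 °C ⇒ hinge +0.150·(-14.5−10) = -3.6750
  Pd branch = 1.77·Pd^0.52·e^(0.02·RH+f) = 0.238 μm/a
  Sd branch = 0.102·Sd^0.62·e^(0.033·RH+0.04·T) = 0.7114 μm/a
  sum: 0.238 + 0.7114 → r_corr = 0.9493 μm/a
Category bounds: 0…1.3 μm/a bracket r_corr ⇒ C1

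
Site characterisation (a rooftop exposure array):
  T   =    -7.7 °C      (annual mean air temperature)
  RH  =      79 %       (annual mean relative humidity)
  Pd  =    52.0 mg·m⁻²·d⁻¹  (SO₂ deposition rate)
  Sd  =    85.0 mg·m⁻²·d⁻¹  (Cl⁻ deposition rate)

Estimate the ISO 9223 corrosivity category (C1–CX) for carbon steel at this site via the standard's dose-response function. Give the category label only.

C2

carbon steel: temperature factor f = +0.150·(-17.7) = -2.6550
  Pd branch = 1.77·Pd^0.52·e^(0.02·RH+f) = 4.714 μm/a
  Sd branch = 0.102·Sd^0.62·e^(0.033·RH+0.04·T) = 15.97 μm/a
  sum: 4.714 + 15.97 → r_corr = 20.68 μm/a
ISO 9223 Table 2 (carbon steel): 1.3 < 20.7 ≤ 25 μm/a ⇒ C2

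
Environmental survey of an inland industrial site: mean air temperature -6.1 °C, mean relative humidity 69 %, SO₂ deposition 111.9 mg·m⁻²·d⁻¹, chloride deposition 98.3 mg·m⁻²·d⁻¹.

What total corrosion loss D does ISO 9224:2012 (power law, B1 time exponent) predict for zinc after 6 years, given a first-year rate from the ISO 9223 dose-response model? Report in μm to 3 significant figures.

zinc: T≤10 °C ⇒ hinge +0.038·(-6.1−10) = -0.6118
  sulphur-dioxide contribution → 1.333 μm/a
  chloride contribution → 0.2474 μm/a
  total first-year rate 1.58 μm/a
ISO 9224: D(t) = r_corr · t^b with b = 0.813 (zinc, B1)
  D(6) = 1.58 × 6^0.813 = 1.58 × 4.292 = 6.783 μm

D(6) = 6.78 μm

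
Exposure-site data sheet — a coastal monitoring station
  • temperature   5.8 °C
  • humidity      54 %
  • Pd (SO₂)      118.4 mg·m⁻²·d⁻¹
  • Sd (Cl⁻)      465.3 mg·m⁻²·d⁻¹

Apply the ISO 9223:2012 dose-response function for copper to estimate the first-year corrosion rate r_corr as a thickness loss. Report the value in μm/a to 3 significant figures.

copper: temperature factor f = +0.126·(-4.2) = -0.5292
  sulphur-dioxide contribution → 0.2613 μm/a
  chloride contribution → 0.4997 μm/a
  ⇒ r_corr(copper) = 0.761 μm/a

r_corr = 0.761 μm/a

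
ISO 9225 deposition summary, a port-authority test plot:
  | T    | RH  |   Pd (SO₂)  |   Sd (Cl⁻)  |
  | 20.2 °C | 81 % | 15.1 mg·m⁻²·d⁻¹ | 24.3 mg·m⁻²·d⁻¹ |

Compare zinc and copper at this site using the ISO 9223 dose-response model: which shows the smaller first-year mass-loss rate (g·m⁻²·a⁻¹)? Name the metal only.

zinc: temperature factor f = -0.071·(10.2) = -0.7242
  SO₂ term: 0.0129·15.1^0.44·exp(0.046·81-0.7242) = 0.857
  Sd branch = 0.0175·Sd^0.57·e^(0.008·RH+0.085·T) = 1.148 μm/a
  sum: 0.857 + 1.148 → r_corr = 2.005 μm/a
  mass loss = 2.005 μm/a × 7.14 g/cm³ = 14.32 g·m⁻²·a⁻¹
copper: f(T) = -0.080·(T−10) [T>10 °C] = -0.8160
  Pd branch = 0.0053·Pd^0.26·e^(0.059·RH+f) = 0.5648 μm/a
  Sd branch = 0.01025·Sd^0.27·e^(0.036·RH+0.049·T) = 1.205 μm/a
  r_corr = 0.5648 + 1.205 = 1.77 μm/a
  mass loss = 1.77 μm/a × 8.96 g/cm³ = 15.86 g·m⁻²·a⁻¹
Ordering by g·m⁻²·a⁻¹: copper (15.9) > zinc (14.3)

zinc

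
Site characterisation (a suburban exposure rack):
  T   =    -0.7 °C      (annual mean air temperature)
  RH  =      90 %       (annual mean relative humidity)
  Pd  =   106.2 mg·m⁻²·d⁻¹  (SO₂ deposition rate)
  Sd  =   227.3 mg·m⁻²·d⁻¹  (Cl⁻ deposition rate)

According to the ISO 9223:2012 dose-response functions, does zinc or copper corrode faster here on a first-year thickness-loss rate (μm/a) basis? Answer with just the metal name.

zinc: T≤10 °C ⇒ hinge +0.038·(-0.7−10) = -0.4066
  SO₂ term: 0.0129·106.2^0.44·exp(0.046·90-0.4066) = 4.202
  Cl⁻ term: 0.0175·227.3^0.57·exp(0.008·90+0.085·-0.7) = 0.7467
  r_corr = 4.202 + 0.7467 = 4.949 μm/a
copper: temperature factor f = +0.126·(-10.7) = -1.3482
  Pd branch = 0.0053·Pd^0.26·e^(0.059·RH+f) = 0.9368 μm/a
  Sd branch = 0.01025·Sd^0.27·e^(0.036·RH+0.049·T) = 1.095 μm/a
  r_corr = 0.9368 + 1.095 = 2.031 μm/a
Ordering by μm/a: zinc (4.95) > copper (2.03)

zinc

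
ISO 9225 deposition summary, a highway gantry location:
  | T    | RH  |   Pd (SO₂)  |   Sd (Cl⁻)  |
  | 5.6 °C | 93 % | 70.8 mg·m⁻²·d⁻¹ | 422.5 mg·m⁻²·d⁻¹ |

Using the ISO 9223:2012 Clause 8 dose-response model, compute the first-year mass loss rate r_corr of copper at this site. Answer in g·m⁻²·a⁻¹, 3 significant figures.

r_corr = 37.5 g·m⁻²·a⁻¹

copper: f(T) = +0.126·(T−10) [T≤10 °C] = -0.5544
  Pd branch = 0.0053·Pd^0.26·e^(0.059·RH+f) = 2.226 μm/a
  Sd branch = 0.01025·Sd^0.27·e^(0.036·RH+0.049·T) = 1.963 μm/a
  r_corr = 2.226 + 1.963 = 4.189 μm/a
Convert to mass loss: 4.189 μm/a × 8.96 g/cm³ = 37.53 g·m⁻²·a⁻¹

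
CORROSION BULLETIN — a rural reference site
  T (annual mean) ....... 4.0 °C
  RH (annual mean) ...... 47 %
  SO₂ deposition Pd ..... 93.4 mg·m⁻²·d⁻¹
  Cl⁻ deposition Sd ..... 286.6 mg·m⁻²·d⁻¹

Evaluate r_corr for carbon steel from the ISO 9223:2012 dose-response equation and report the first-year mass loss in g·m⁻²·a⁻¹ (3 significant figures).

carbon steel: T≤10 °C ⇒ hinge +0.150·(4.0−10) = -0.9000
  Pd branch = 1.77·Pd^0.52·e^(0.02·RH+f) = 19.5 μm/a
  Sd branch = 0.102·Sd^0.62·e^(0.033·RH+0.04·T) = 18.84 μm/a
  r_corr = 19.5 + 18.84 = 38.34 μm/a
Convert to mass loss: 38.34 μm/a × 7.85 g/cm³ = 301 g·m⁻²·a⁻¹

r_corr = 301 g·m⁻²·a⁻¹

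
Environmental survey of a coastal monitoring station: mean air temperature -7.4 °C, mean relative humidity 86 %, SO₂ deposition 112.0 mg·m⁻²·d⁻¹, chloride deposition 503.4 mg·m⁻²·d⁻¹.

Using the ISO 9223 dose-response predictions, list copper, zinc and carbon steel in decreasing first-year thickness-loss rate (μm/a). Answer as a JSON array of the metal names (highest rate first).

copper: T≤10 °C ⇒ hinge +0.126·(-7.4−10) = -2.1924
  SO₂ term: 0.0053·112.0^0.26·exp(0.059·86-2.1924) = 0.3225
  Sd branch = 0.01025·Sd^0.27·e^(0.036·RH+0.049·T) = 0.8459 μm/a
  sum: 0.3225 + 0.8459 → r_corr = 1.168 μm/a
zinc: temperature factor f = +0.038·(-17.4) = -0.6612
  SO₂ term: 0.0129·112.0^0.44·exp(0.046·86-0.6612) = 2.774
  Sd branch = 0.0175·Sd^0.57·e^(0.008·RH+0.085·T) = 0.6438 μm/a
  sum: 2.774 + 0.6438 → r_corr = 3.418 μm/a
carbon steel: T≤10 °C ⇒ hinge +0.150·(-7.4−10) = -2.6100
  SO₂ term: 1.77·112.0^0.52·exp(0.02·86-2.6100) = 8.454
  Sd branch = 0.102·Sd^0.62·e^(0.033·RH+0.04·T) = 61.34 μm/a
  sum: 8.454 + 61.34 → r_corr = 69.8 μm/a
Ordering by μm/a: carbon steel (69.8) > zinc (3.42) > copper (1.17)

["carbon steel", "zinc", "copper"]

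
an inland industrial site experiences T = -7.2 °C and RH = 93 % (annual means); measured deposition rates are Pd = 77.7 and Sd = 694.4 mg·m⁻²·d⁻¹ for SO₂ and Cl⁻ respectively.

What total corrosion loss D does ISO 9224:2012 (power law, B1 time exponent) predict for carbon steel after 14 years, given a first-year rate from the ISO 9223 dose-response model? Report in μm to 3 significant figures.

D(14) = 411 μm

carbon steel: temperature factor f = +0.150·(-17.2) = -2.5800
  sulphur-dioxide contribution → 8.285 μm/a
  chloride contribution → 95.1 μm/a
  ⇒ r_corr(carbon steel) = 103.4 μm/a
Power-law: D(14) = r_corr · 14^0.523
  D(14) = 103.4 × 14^0.523 = 103.4 × 3.976 = 411 μm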